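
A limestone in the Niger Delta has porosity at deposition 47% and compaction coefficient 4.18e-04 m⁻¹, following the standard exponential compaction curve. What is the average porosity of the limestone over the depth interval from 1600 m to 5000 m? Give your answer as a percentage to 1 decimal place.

12.9%

Working in km (1 km = 1000 m; k in km⁻¹ = k in m⁻¹ × 1000):
⟨phi⟩ = (1/(d₂−d₁)) ∫ phi₀ e^(−kd) dd = phi₀·(e^(−k·d₁) − e^(−k·d₂)) / (k·(d₂−d₁))
e^(−0.418×1.6) = 0.5123; e^(−0.418×5) = 0.1237
⟨phi⟩ = 0.47 × (0.5123 − 0.1237) / (0.418 × 3.4) = 0.47 × 0.2735 = 0.1285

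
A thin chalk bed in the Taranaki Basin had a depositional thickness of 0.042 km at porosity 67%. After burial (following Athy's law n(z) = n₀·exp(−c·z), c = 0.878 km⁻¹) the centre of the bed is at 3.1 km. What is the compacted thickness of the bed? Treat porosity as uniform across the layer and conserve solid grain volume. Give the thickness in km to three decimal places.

Porosity at 3.1 km: n = 0.67·exp(−0.878×3.1) = 0.0441
Solid-volume conservation: h(1−n) = h₀(1−n₀) ⇒ h = h₀·(1−n₀)/(1−n)
h = 0.042 × (1 − 0.67)/(1 − 0.0441) = 0.042 × 0.3452 = 0.0145 km

0.014 km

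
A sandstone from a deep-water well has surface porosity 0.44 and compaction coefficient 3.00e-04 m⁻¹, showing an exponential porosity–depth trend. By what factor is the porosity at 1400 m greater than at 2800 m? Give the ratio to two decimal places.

Working in km (1 km = 1000 m; β in km⁻¹ = β in m⁻¹ × 1000):
φ(d₁)/φ(d₂) = e^(−β·d₁)/e^(−β·d₂) = e^{β(d₂−d₁)}
= exp(0.3 × 1.4) = exp(0.42) = 1.5220

1.52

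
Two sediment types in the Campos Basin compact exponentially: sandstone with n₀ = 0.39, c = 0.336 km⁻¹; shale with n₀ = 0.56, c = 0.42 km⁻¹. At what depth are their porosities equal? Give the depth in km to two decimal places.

Set n₀ₐ e^(−cₐZ) = n₀ᵦ e^(−cᵦZ) ⇒ ln(n₀ₐ/n₀ᵦ) = (cₐ − cᵦ)·Z
Z = ln(0.39/0.56) / (0.336 − 0.42) = -0.3618 / -0.084 = 4.307 km

4.31 km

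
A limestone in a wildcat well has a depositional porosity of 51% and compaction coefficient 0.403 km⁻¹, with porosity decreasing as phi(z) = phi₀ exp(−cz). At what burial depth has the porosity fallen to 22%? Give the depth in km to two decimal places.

Invert Athy's law: z = ln(phi₀/phi) / c
z = ln(0.51/0.22) / 0.403 = ln(2.318) / 0.403 = 0.8408 / 0.403 = 2.086 km

2.09 km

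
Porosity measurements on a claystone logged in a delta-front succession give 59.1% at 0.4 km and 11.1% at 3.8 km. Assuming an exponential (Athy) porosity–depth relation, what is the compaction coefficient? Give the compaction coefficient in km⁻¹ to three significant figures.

0.492 km⁻¹

Athy: phi(z) = phi₀ e^(−cz) ⇒ phi₁/phi₂ = e^{c(z₂−z₁)} ⇒ c = ln(phi₁/phi₂)/(z₂−z₁)
c = ln(0.591/0.111) / (3.8 − 0.4) = ln(5.324) / 3.4 = 1.6723 / 3.4 = 0.4918 km⁻¹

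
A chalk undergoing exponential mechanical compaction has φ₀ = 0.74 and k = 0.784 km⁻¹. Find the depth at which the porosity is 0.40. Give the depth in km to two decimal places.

0.78 km

Invert Athy's law: d = ln(φ₀/φ) / k
d = ln(0.74/0.4) / 0.784 = ln(1.85) / 0.784 = 0.6152 / 0.784 = 0.785 km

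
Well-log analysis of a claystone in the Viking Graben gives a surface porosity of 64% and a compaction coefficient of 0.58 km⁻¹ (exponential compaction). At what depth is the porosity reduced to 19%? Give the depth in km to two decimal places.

2.09 km

Invert Athy's law: z = ln(phi₀/phi) / c
z = ln(0.64/0.19) / 0.58 = ln(3.368) / 0.58 = 1.2144 / 0.58 = 2.094 km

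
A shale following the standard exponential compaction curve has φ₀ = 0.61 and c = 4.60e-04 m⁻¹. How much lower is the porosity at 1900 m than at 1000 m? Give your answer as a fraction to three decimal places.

0.131

Working in km (1 km = 1000 m; c in km⁻¹ = c in m⁻¹ × 1000):
φ(1) = 0.61·e^(−0.46×1) = 0.3851
φ(1.9) = 0.61·e^(−0.46×1.9) = 0.2545
Δφ = 0.3851 − 0.2545 = 0.1305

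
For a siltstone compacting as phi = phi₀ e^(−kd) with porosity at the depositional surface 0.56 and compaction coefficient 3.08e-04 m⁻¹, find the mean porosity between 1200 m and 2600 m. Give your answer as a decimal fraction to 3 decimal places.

Working in km (1 km = 1000 m; k in km⁻¹ = k in m⁻¹ × 1000):
⟨phi⟩ = (1/(d₂−d₁)) ∫ phi₀ e^(−kd) dd = phi₀·(e^(−k·d₁) − e^(−k·d₂)) / (k·(d₂−d₁))
e^(−0.308×1.2) = 0.6910; e^(−0.308×2.6) = 0.4490
⟨phi⟩ = 0.56 × (0.6910 − 0.4490) / (0.308 × 1.4) = 0.56 × 0.5613 = 0.3143

0.314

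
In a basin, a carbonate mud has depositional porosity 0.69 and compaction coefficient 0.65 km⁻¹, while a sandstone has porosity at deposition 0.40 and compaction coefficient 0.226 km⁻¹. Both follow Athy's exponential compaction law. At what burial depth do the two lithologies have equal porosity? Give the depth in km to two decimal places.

Set φ₀ₐ e^(−βₐz) = φ₀ᵦ e^(−βᵦz) ⇒ ln(φ₀ₐ/φ₀ᵦ) = (βₐ − βᵦ)·z
z = ln(0.69/0.4) / (0.65 − 0.226) = 0.5452 / 0.424 = 1.286 km

1.29 km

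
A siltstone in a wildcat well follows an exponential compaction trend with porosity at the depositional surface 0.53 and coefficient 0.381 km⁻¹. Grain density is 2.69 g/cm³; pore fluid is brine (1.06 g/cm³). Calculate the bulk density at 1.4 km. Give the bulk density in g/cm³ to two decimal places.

2.18 g/cm³

Porosity at depth: n = 0.53·exp(−0.381×1.4) = 0.53×0.5866 = 0.3109
Bulk density: ρ_b = (1−n)ρ_g + n·ρ_f = 0.6891×2.69 + 0.3109×1.06
       = 1.854 + 0.330 = 2.183 g/cm³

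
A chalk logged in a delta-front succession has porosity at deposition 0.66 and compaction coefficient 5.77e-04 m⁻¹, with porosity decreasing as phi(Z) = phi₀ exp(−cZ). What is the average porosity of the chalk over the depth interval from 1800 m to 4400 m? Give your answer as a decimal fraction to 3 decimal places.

0.121

Working in km (1 km = 1000 m; c in km⁻¹ = c in m⁻¹ × 1000):
⟨phi⟩ = (1/(Z₂−Z₁)) ∫ phi₀ e^(−cZ) dZ = phi₀·(e^(−c·Z₁) − e^(−c·Z₂)) / (c·(Z₂−Z₁))
e^(−0.577×1.8) = 0.3539; e^(−0.577×4.4) = 0.0790
⟨phi⟩ = 0.66 × (0.3539 − 0.0790) / (0.577 × 2.6) = 0.66 × 0.1833 = 0.1210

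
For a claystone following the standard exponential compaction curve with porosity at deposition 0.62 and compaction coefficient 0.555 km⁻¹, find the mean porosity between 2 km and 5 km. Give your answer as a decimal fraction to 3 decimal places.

0.100

⟨phi⟩ = (1/(Z₂−Z₁)) ∫ phi₀ e^(−kZ) dZ = phi₀·(e^(−k·Z₁) − e^(−k·Z₂)) / (k·(Z₂−Z₁))
e^(−0.555×2) = 0.3296; e^(−0.555×5) = 0.0623
⟨phi⟩ = 0.62 × (0.3296 − 0.0623) / (0.555 × 3) = 0.62 × 0.1605 = 0.0995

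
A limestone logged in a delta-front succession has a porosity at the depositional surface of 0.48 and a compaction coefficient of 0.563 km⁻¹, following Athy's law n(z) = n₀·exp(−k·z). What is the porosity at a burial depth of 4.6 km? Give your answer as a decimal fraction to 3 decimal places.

0.036

n = n₀·exp(−k·z) = 0.48 × exp(−0.563 × 4.6) = 0.48 × exp(−2.59)
  = 0.48 × 0.0750 = 0.0360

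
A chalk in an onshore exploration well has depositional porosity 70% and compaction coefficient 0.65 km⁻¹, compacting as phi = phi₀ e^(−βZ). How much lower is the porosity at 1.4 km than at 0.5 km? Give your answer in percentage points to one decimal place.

phi(0.5) = 0.7·e^(−0.65×0.5) = 0.5058
phi(1.4) = 0.7·e^(−0.65×1.4) = 0.2818
Δphi = 0.5058 − 0.2818 = 0.2240

22.4 percentage points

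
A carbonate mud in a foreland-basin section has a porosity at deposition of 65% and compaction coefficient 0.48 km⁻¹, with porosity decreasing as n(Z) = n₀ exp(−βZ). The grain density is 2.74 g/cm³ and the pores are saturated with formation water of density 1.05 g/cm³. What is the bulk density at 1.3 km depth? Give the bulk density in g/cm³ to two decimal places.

Porosity at depth: n = 0.65·exp(−0.48×1.3) = 0.65×0.5358 = 0.3483
Bulk density: ρ_b = (1−n)ρ_g + n·ρ_f = 0.6517×2.74 + 0.3483×1.05
       = 1.786 + 0.366 = 2.151 g/cm³

2.15 g/cm³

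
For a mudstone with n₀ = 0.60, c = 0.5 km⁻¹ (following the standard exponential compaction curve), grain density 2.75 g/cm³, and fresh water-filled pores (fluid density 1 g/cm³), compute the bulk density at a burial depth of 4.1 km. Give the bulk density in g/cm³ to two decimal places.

2.61 g/cm³

Porosity at depth: n = 0.6·exp(−0.5×4.1) = 0.6×0.1287 = 0.0772
Bulk density: ρ_b = (1−n)ρ_g + n·ρ_f = 0.9228×2.75 + 0.0772×1
       = 2.538 + 0.077 = 2.615 g/cm³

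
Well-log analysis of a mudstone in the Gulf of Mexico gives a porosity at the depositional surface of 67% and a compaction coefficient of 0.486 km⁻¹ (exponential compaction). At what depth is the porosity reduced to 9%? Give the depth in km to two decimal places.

4.13 km

Invert Athy's law: d = ln(φ₀/φ) / c
d = ln(0.67/0.09) / 0.486 = ln(7.444) / 0.486 = 2.0075 / 0.486 = 4.131 km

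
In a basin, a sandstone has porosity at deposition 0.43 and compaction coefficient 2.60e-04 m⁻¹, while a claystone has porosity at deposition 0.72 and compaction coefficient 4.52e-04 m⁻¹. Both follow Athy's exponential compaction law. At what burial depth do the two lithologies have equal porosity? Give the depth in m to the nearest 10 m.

2680 m

Working in km (1 km = 1000 m; k in km⁻¹ = k in m⁻¹ × 1000):
Set phi₀ₐ e^(−kₐZ) = phi₀ᵦ e^(−kᵦZ) ⇒ ln(phi₀ₐ/phi₀ᵦ) = (kₐ − kᵦ)·Z
Z = ln(0.43/0.72) / (0.26 − 0.452) = -0.5155 / -0.192 = 2.685 km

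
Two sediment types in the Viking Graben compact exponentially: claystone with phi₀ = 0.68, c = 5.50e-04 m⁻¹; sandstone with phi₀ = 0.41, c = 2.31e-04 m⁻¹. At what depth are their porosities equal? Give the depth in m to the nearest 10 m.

Working in km (1 km = 1000 m; c in km⁻¹ = c in m⁻¹ × 1000):
Set phi₀ₐ e^(−cₐz) = phi₀ᵦ e^(−cᵦz) ⇒ ln(phi₀ₐ/phi₀ᵦ) = (cₐ − cᵦ)·z
z = ln(0.68/0.41) / (0.55 − 0.231) = 0.5059 / 0.319 = 1.586 km

1590 m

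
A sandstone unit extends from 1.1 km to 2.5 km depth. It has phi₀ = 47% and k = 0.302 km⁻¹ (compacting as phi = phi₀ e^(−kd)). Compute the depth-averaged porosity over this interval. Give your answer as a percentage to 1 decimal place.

⟨phi⟩ = (1/(d₂−d₁)) ∫ phi₀ e^(−kd) dd = phi₀·(e^(−k·d₁) − e^(−k·d₂)) / (k·(d₂−d₁))
e^(−0.302×1.1) = 0.7173; e^(−0.302×2.5) = 0.4700
⟨phi⟩ = 0.47 × (0.7173 − 0.4700) / (0.302 × 1.4) = 0.47 × 0.5850 = 0.2749

27.5%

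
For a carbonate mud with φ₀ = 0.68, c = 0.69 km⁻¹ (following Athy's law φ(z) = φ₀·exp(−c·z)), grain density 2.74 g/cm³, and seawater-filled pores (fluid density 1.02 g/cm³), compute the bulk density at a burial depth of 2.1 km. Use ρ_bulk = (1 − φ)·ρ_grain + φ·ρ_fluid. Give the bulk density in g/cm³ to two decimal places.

Porosity at depth: φ = 0.68·exp(−0.69×2.1) = 0.68×0.2348 = 0.1597
Bulk density: ρ_b = (1−φ)ρ_g + φ·ρ_f = 0.8403×2.74 + 0.1597×1.02
       = 2.303 + 0.163 = 2.465 g/cm³

2.47 g/cm³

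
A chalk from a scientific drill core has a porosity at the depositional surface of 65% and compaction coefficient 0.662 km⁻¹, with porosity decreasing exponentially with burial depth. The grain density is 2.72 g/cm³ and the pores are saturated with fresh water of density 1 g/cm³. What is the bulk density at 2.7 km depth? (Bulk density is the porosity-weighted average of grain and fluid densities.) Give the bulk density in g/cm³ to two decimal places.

Porosity at depth: φ = 0.65·exp(−0.662×2.7) = 0.65×0.1674 = 0.1088
Bulk density: ρ_b = (1−φ)ρ_g + φ·ρ_f = 0.8912×2.72 + 0.1088×1
       = 2.424 + 0.109 = 2.533 g/cm³

2.53 g/cm³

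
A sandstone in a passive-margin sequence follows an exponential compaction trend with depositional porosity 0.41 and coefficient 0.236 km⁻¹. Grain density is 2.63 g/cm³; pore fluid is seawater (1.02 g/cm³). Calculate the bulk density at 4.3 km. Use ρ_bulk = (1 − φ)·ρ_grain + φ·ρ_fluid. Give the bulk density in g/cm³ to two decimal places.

2.39 g/cm³

Porosity at depth: φ = 0.41·exp(−0.236×4.3) = 0.41×0.3625 = 0.1486
Bulk density: ρ_b = (1−φ)ρ_g + φ·ρ_f = 0.8514×2.63 + 0.1486×1.02
       = 2.239 + 0.152 = 2.391 g/cm³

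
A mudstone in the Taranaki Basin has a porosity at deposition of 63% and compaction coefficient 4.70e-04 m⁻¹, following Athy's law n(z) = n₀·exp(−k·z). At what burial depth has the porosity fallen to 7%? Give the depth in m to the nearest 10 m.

Working in km (1 km = 1000 m; k in km⁻¹ = k in m⁻¹ × 1000):
Invert Athy's law: z = ln(n₀/n) / k
z = ln(0.63/0.07) / 0.47 = ln(9) / 0.47 = 2.1972 / 0.47 = 4.675 km

4670 m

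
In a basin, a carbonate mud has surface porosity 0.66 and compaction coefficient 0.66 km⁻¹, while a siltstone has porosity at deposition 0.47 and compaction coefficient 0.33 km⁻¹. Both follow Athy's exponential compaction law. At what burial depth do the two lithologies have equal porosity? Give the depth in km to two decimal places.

Set phi₀ₐ e^(−kₐz) = phi₀ᵦ e^(−kᵦz) ⇒ ln(phi₀ₐ/phi₀ᵦ) = (kₐ − kᵦ)·z
z = ln(0.66/0.47) / (0.66 − 0.33) = 0.3395 / 0.33 = 1.029 km

1.03 km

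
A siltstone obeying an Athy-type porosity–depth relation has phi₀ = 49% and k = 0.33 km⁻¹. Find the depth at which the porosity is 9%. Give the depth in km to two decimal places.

Invert Athy's law: z = ln(phi₀/phi) / k
z = ln(0.49/0.09) / 0.33 = ln(5.444) / 0.33 = 1.6946 / 0.33 = 5.135 km

5.14 km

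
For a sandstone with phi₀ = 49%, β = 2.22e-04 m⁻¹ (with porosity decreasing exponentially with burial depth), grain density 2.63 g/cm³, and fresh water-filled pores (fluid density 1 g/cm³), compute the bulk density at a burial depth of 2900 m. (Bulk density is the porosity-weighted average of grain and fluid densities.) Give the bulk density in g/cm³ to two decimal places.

2.21 g/cm³

Working in km (1 km = 1000 m; β in km⁻¹ = β in m⁻¹ × 1000):
Porosity at depth: phi = 0.49·exp(−0.222×2.9) = 0.49×0.5253 = 0.2574
Bulk density: ρ_b = (1−phi)ρ_g + phi·ρ_f = 0.7426×2.63 + 0.2574×1
       = 1.953 + 0.257 = 2.210 g/cm³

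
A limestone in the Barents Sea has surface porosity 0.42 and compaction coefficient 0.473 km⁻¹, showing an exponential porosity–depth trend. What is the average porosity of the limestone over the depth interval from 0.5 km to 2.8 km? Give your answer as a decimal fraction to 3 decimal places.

0.202

⟨phi⟩ = (1/(d₂−d₁)) ∫ phi₀ e^(−cd) dd = phi₀·(e^(−c·d₁) − e^(−c·d₂)) / (c·(d₂−d₁))
e^(−0.473×0.5) = 0.7894; e^(−0.473×2.8) = 0.2660
⟨phi⟩ = 0.42 × (0.7894 − 0.2660) / (0.473 × 2.3) = 0.42 × 0.4811 = 0.2021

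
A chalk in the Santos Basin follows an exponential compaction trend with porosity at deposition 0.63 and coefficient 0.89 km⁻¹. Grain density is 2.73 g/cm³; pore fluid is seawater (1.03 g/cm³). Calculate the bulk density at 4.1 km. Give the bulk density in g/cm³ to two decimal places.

2.70 g/cm³

Porosity at depth: phi = 0.63·exp(−0.89×4.1) = 0.63×0.0260 = 0.0164
Bulk density: ρ_b = (1−phi)ρ_g + phi·ρ_f = 0.9836×2.73 + 0.0164×1.03
       = 2.685 + 0.017 = 2.702 g/cm³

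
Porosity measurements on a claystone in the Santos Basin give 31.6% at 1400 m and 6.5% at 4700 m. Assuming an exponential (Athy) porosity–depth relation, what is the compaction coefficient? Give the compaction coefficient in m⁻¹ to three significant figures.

0.000479 m⁻¹

Working in km (1 km = 1000 m; k in km⁻¹ = k in m⁻¹ × 1000):
Athy: n(d) = n₀ e^(−kd) ⇒ n₁/n₂ = e^{k(d₂−d₁)} ⇒ k = ln(n₁/n₂)/(d₂−d₁)
k = ln(0.316/0.065) / (4.7 − 1.4) = ln(4.862) / 3.3 = 1.5814 / 3.3 = 0.4792 km⁻¹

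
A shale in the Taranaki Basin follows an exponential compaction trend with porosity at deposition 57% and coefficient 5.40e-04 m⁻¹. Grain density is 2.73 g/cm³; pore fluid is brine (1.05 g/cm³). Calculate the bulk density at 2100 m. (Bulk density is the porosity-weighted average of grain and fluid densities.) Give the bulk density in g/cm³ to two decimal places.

2.42 g/cm³

Working in km (1 km = 1000 m; β in km⁻¹ = β in m⁻¹ × 1000):
Porosity at depth: φ = 0.57·exp(−0.54×2.1) = 0.57×0.3217 = 0.1834
Bulk density: ρ_b = (1−φ)ρ_g + φ·ρ_f = 0.8166×2.73 + 0.1834×1.05
       = 2.229 + 0.193 = 2.422 g/cm³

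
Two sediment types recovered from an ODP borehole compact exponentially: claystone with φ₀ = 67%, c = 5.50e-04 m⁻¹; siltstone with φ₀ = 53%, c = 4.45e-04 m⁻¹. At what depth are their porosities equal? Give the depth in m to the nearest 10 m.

Working in km (1 km = 1000 m; c in km⁻¹ = c in m⁻¹ × 1000):
Set φ₀ₐ e^(−cₐz) = φ₀ᵦ e^(−cᵦz) ⇒ ln(φ₀ₐ/φ₀ᵦ) = (cₐ − cᵦ)·z
z = ln(0.67/0.53) / (0.55 − 0.445) = 0.2344 / 0.105 = 2.232 km

2230 m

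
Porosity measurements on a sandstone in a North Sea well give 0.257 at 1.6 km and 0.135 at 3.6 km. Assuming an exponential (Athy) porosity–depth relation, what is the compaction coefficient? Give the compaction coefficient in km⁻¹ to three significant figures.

0.322 km⁻¹

Athy: n(z) = n₀ e^(−kz) ⇒ n₁/n₂ = e^{k(z₂−z₁)} ⇒ k = ln(n₁/n₂)/(z₂−z₁)
k = ln(0.257/0.135) / (3.6 − 1.6) = ln(1.904) / 2 = 0.6438 / 2 = 0.3219 km⁻¹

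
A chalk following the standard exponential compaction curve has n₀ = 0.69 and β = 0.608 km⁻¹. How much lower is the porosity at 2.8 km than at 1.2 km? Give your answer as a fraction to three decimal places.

n(1.2) = 0.69·e^(−0.608×1.2) = 0.3327
n(2.8) = 0.69·e^(−0.608×2.8) = 0.1257
Δn = 0.3327 − 0.1257 = 0.2069

0.207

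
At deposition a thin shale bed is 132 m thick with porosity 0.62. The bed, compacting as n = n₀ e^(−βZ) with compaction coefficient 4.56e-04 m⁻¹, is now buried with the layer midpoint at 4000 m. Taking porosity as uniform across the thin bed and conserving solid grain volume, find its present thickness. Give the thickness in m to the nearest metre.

56 m

Working in km (1 km = 1000 m; β in km⁻¹ = β in m⁻¹ × 1000):
Porosity at 4 km: n = 0.62·exp(−0.456×4) = 0.1001
Solid-volume conservation: h(1−n) = h₀(1−n₀) ⇒ h = h₀·(1−n₀)/(1−n)
h = 0.132 × (1 − 0.62)/(1 − 0.1001) = 0.132 × 0.4222 = 0.0557 km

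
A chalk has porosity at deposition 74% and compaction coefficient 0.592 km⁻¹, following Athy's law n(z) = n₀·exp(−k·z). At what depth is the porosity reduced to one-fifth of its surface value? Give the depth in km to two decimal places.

2.72 km

n/n₀ = 1/5 ⇒ exp(−k·z) = 1/5 ⇒ z = ln(5) / k
z = 1.6094 / 0.592 = 2.719 km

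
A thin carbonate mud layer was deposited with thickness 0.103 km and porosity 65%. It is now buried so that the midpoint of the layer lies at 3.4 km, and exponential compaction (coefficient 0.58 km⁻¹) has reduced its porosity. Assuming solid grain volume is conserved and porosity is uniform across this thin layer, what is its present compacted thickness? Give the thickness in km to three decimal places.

0.040 km

Porosity at 3.4 km: phi = 0.65·exp(−0.58×3.4) = 0.0905
Solid-volume conservation: h(1−phi) = h₀(1−phi₀) ⇒ h = h₀·(1−phi₀)/(1−phi)
h = 0.103 × (1 − 0.65)/(1 − 0.0905) = 0.103 × 0.3848 = 0.0396 km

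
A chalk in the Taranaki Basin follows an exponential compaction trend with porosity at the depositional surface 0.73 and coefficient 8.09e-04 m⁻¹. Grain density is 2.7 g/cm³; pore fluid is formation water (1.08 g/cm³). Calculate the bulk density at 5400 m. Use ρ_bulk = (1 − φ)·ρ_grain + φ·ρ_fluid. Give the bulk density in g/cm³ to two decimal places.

2.69 g/cm³

Working in km (1 km = 1000 m; k in km⁻¹ = k in m⁻¹ × 1000):
Porosity at depth: φ = 0.73·exp(−0.809×5.4) = 0.73×0.0127 = 0.0092
Bulk density: ρ_b = (1−φ)ρ_g + φ·ρ_f = 0.9908×2.7 + 0.0092×1.08
       = 2.675 + 0.010 = 2.685 g/cm³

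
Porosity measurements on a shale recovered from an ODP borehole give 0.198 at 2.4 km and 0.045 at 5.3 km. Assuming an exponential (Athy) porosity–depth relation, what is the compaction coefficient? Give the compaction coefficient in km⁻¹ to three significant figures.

Athy: φ(Z) = φ₀ e^(−cZ) ⇒ φ₁/φ₂ = e^{c(Z₂−Z₁)} ⇒ c = ln(φ₁/φ₂)/(Z₂−Z₁)
c = ln(0.198/0.045) / (5.3 − 2.4) = ln(4.4) / 2.9 = 1.4816 / 2.9 = 0.5109 km⁻¹

0.511 km⁻¹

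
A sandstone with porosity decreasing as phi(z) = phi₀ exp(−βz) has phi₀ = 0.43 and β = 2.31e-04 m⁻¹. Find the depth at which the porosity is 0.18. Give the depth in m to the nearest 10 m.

3770 m

Working in km (1 km = 1000 m; β in km⁻¹ = β in m⁻¹ × 1000):
Invert Athy's law: z = ln(phi₀/phi) / β
z = ln(0.43/0.18) / 0.231 = ln(2.389) / 0.231 = 0.8708 / 0.231 = 3.770 km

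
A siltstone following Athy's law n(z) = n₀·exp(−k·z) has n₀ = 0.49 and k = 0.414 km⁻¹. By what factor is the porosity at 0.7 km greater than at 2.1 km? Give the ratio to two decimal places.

1.79

n(z₁)/n(z₂) = e^(−k·z₁)/e^(−k·z₂) = e^{k(z₂−z₁)}
= exp(0.414 × 1.4) = exp(0.5796) = 1.7853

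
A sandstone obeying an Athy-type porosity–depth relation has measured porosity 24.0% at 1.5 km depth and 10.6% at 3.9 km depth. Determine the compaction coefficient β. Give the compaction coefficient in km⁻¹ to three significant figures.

Athy: phi(d) = phi₀ e^(−βd) ⇒ phi₁/phi₂ = e^{β(d₂−d₁)} ⇒ β = ln(phi₁/phi₂)/(d₂−d₁)
β = ln(0.24/0.106) / (3.9 − 1.5) = ln(2.264) / 2.4 = 0.8172 / 2.4 = 0.3405 km⁻¹

0.340 km⁻¹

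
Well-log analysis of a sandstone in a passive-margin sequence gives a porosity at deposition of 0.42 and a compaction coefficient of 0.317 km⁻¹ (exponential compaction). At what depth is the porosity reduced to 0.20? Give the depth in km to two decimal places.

2.34 km

Invert Athy's law: d = ln(n₀/n) / c
d = ln(0.42/0.2) / 0.317 = ln(2.1) / 0.317 = 0.7419 / 0.317 = 2.340 km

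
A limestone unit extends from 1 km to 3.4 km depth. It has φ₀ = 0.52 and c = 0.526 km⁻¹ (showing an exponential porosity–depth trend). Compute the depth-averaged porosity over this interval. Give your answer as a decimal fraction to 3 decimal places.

⟨φ⟩ = (1/(d₂−d₁)) ∫ φ₀ e^(−cd) dd = φ₀·(e^(−c·d₁) − e^(−c·d₂)) / (c·(d₂−d₁))
e^(−0.526×1) = 0.5910; e^(−0.526×3.4) = 0.1672
⟨φ⟩ = 0.52 × (0.5910 − 0.1672) / (0.526 × 2.4) = 0.52 × 0.3357 = 0.1745

0.175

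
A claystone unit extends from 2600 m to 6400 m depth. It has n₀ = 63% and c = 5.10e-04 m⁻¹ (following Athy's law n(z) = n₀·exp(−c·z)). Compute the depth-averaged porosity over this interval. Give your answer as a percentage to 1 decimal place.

7.4%

Working in km (1 km = 1000 m; c in km⁻¹ = c in m⁻¹ × 1000):
⟨n⟩ = (1/(z₂−z₁)) ∫ n₀ e^(−cz) dz = n₀·(e^(−c·z₁) − e^(−c·z₂)) / (c·(z₂−z₁))
e^(−0.51×2.6) = 0.2655; e^(−0.51×6.4) = 0.0382
⟨n⟩ = 0.63 × (0.2655 − 0.0382) / (0.51 × 3.8) = 0.63 × 0.1173 = 0.0739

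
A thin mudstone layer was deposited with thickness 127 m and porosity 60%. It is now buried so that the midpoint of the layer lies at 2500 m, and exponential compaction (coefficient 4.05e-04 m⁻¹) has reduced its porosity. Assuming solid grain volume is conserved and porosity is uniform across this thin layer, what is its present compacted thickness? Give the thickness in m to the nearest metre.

65 m

Working in km (1 km = 1000 m; k in km⁻¹ = k in m⁻¹ × 1000):
Porosity at 2.5 km: φ = 0.6·exp(−0.405×2.5) = 0.2180
Solid-volume conservation: h(1−φ) = h₀(1−φ₀) ⇒ h = h₀·(1−φ₀)/(1−φ)
h = 0.127 × (1 − 0.6)/(1 − 0.2180) = 0.127 × 0.5115 = 0.0650 km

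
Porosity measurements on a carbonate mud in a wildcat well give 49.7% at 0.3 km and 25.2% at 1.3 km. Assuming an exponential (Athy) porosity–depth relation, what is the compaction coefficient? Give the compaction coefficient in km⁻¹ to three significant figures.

0.679 km⁻¹

Athy: phi(d) = phi₀ e^(−cd) ⇒ phi₁/phi₂ = e^{c(d₂−d₁)} ⇒ c = ln(phi₁/phi₂)/(d₂−d₁)
c = ln(0.497/0.252) / (1.3 − 0.3) = ln(1.972) / 1 = 0.6792 / 1 = 0.6792 km⁻¹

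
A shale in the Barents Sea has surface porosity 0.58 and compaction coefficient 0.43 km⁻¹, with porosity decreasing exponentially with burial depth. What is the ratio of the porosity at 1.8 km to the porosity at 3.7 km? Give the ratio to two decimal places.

2.26

n(Z₁)/n(Z₂) = e^(−β·Z₁)/e^(−β·Z₂) = e^{β(Z₂−Z₁)}
= exp(0.43 × 1.9) = exp(0.817) = 2.2637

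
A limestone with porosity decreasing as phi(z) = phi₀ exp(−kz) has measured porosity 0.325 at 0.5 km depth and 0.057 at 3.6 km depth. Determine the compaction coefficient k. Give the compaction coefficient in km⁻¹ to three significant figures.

Athy: phi(z) = phi₀ e^(−kz) ⇒ phi₁/phi₂ = e^{k(z₂−z₁)} ⇒ k = ln(phi₁/phi₂)/(z₂−z₁)
k = ln(0.325/0.057) / (3.6 − 0.5) = ln(5.702) / 3.1 = 1.7408 / 3.1 = 0.5615 km⁻¹

0.562 km⁻¹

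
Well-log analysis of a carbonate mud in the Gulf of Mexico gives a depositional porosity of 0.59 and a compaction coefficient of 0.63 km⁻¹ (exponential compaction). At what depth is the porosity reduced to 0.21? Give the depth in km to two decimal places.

Invert Athy's law: d = ln(phi₀/phi) / c
d = ln(0.59/0.21) / 0.63 = ln(2.81) / 0.63 = 1.0330 / 0.63 = 1.640 km

1.64 km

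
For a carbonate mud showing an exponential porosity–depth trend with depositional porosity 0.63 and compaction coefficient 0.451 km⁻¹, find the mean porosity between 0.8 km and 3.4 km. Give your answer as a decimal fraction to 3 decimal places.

0.259

⟨n⟩ = (1/(d₂−d₁)) ∫ n₀ e^(−kd) dd = n₀·(e^(−k·d₁) − e^(−k·d₂)) / (k·(d₂−d₁))
e^(−0.451×0.8) = 0.6971; e^(−0.451×3.4) = 0.2158
⟨n⟩ = 0.63 × (0.6971 − 0.2158) / (0.451 × 2.6) = 0.63 × 0.4105 = 0.2586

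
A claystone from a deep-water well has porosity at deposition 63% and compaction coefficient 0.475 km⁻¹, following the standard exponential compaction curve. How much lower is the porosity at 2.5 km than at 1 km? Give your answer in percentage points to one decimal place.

20.0 percentage points

phi(1) = 0.63·e^(−0.475×1) = 0.3918
phi(2.5) = 0.63·e^(−0.475×2.5) = 0.1921
Δphi = 0.3918 − 0.1921 = 0.1996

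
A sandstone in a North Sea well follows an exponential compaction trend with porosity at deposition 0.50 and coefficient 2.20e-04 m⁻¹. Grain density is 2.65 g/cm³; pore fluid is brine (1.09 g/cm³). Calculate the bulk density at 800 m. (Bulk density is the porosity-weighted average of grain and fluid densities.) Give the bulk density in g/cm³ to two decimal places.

2.00 g/cm³

Working in km (1 km = 1000 m; c in km⁻¹ = c in m⁻¹ × 1000):
Porosity at depth: φ = 0.5·exp(−0.22×0.8) = 0.5×0.8386 = 0.4193
Bulk density: ρ_b = (1−φ)ρ_g + φ·ρ_f = 0.5807×2.65 + 0.4193×1.09
       = 1.539 + 0.457 = 1.996 g/cm³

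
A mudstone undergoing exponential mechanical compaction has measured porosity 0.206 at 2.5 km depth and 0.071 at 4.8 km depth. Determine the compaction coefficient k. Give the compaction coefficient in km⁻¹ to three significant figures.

0.463 km⁻¹

Athy: φ(d) = φ₀ e^(−kd) ⇒ φ₁/φ₂ = e^{k(d₂−d₁)} ⇒ k = ln(φ₁/φ₂)/(d₂−d₁)
k = ln(0.206/0.071) / (4.8 − 2.5) = ln(2.901) / 2.3 = 1.0652 / 2.3 = 0.4631 km⁻¹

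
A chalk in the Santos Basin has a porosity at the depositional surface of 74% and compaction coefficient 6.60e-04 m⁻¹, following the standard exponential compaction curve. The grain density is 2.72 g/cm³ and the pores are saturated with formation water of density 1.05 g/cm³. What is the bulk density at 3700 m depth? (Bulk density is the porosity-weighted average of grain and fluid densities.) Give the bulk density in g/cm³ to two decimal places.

2.61 g/cm³

Working in km (1 km = 1000 m; k in km⁻¹ = k in m⁻¹ × 1000):
Porosity at depth: φ = 0.74·exp(−0.66×3.7) = 0.74×0.0870 = 0.0644
Bulk density: ρ_b = (1−φ)ρ_g + φ·ρ_f = 0.9356×2.72 + 0.0644×1.05
       = 2.545 + 0.068 = 2.613 g/cm³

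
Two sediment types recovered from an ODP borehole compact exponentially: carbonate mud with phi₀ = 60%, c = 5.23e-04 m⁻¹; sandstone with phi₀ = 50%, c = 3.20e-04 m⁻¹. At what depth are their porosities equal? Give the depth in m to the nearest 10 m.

900 m

Working in km (1 km = 1000 m; c in km⁻¹ = c in m⁻¹ × 1000):
Set phi₀ₐ e^(−cₐz) = phi₀ᵦ e^(−cᵦz) ⇒ ln(phi₀ₐ/phi₀ᵦ) = (cₐ − cᵦ)·z
z = ln(0.6/0.5) / (0.523 − 0.32) = 0.1823 / 0.203 = 0.898 km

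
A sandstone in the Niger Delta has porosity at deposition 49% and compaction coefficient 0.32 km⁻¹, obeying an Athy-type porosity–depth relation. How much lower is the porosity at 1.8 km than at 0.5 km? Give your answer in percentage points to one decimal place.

14.2 percentage points

n(0.5) = 0.49·e^(−0.32×0.5) = 0.4176
n(1.8) = 0.49·e^(−0.32×1.8) = 0.2754
Δn = 0.4176 − 0.2754 = 0.1421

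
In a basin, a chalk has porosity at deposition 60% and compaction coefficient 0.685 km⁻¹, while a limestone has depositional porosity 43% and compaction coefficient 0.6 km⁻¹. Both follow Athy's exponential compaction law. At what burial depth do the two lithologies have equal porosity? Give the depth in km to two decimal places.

3.92 km

Set n₀ₐ e^(−βₐZ) = n₀ᵦ e^(−βᵦZ) ⇒ ln(n₀ₐ/n₀ᵦ) = (βₐ − βᵦ)·Z
Z = ln(0.6/0.43) / (0.685 − 0.6) = 0.3331 / 0.085 = 3.919 km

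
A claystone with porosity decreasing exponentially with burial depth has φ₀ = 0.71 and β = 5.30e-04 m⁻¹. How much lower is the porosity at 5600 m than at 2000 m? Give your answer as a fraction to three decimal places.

Working in km (1 km = 1000 m; β in km⁻¹ = β in m⁻¹ × 1000):
φ(2) = 0.71·e^(−0.53×2) = 0.2460
φ(5.6) = 0.71·e^(−0.53×5.6) = 0.0365
Δφ = 0.2460 − 0.0365 = 0.2095

0.209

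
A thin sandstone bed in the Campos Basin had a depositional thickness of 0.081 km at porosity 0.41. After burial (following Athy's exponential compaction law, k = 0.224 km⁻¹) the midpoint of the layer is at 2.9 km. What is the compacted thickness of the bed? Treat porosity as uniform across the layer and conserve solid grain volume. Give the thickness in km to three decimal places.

Porosity at 2.9 km: phi = 0.41·exp(−0.224×2.9) = 0.2141
Solid-volume conservation: h(1−phi) = h₀(1−phi₀) ⇒ h = h₀·(1−phi₀)/(1−phi)
h = 0.081 × (1 − 0.41)/(1 − 0.2141) = 0.081 × 0.7508 = 0.0608 km

0.061 km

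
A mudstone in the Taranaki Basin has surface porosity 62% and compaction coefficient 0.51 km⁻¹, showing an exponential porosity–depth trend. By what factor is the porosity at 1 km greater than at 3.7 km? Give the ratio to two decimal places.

n(z₁)/n(z₂) = e^(−β·z₁)/e^(−β·z₂) = e^{β(z₂−z₁)}
= exp(0.51 × 2.7) = exp(1.377) = 3.9630

3.96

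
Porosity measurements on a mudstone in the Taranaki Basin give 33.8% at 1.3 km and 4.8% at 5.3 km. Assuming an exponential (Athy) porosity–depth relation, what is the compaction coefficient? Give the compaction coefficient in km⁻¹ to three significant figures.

0.488 km⁻¹

Athy: φ(d) = φ₀ e^(−cd) ⇒ φ₁/φ₂ = e^{c(d₂−d₁)} ⇒ c = ln(φ₁/φ₂)/(d₂−d₁)
c = ln(0.338/0.048) / (5.3 − 1.3) = ln(7.042) / 4 = 1.9518 / 4 = 0.488 km⁻¹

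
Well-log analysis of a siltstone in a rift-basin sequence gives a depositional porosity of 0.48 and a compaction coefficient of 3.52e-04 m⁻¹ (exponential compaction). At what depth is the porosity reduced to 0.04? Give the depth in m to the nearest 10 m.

Working in km (1 km = 1000 m; k in km⁻¹ = k in m⁻¹ × 1000):
Invert Athy's law: d = ln(n₀/n) / k
d = ln(0.48/0.04) / 0.352 = ln(12) / 0.352 = 2.4849 / 0.352 = 7.059 km

7060 m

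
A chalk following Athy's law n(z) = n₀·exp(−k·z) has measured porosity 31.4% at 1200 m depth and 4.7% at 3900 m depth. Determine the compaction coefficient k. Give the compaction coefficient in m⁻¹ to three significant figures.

0.000703 m⁻¹

Working in km (1 km = 1000 m; k in km⁻¹ = k in m⁻¹ × 1000):
Athy: n(z) = n₀ e^(−kz) ⇒ n₁/n₂ = e^{k(z₂−z₁)} ⇒ k = ln(n₁/n₂)/(z₂−z₁)
k = ln(0.314/0.047) / (3.9 − 1.2) = ln(6.681) / 2.7 = 1.8992 / 2.7 = 0.7034 km⁻¹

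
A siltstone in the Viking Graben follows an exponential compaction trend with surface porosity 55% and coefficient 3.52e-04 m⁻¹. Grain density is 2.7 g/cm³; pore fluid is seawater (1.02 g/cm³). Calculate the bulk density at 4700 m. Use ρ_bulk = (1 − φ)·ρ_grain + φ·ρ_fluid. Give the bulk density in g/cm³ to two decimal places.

Working in km (1 km = 1000 m; β in km⁻¹ = β in m⁻¹ × 1000):
Porosity at depth: phi = 0.55·exp(−0.352×4.7) = 0.55×0.1912 = 0.1052
Bulk density: ρ_b = (1−phi)ρ_g + phi·ρ_f = 0.8948×2.7 + 0.1052×1.02
       = 2.416 + 0.107 = 2.523 g/cm³

2.52 g/cm³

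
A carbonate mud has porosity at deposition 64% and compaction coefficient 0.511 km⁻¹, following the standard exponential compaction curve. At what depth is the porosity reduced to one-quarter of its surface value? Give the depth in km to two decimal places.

2.71 km

φ/φ₀ = 1/4 ⇒ exp(−c·z) = 1/4 ⇒ z = ln(4) / c
z = 1.3863 / 0.511 = 2.713 km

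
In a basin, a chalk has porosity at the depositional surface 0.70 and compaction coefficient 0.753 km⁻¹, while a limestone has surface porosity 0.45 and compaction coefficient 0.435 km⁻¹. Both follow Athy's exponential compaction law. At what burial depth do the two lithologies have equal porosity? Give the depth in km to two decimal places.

1.39 km

Set φ₀ₐ e^(−cₐZ) = φ₀ᵦ e^(−cᵦZ) ⇒ ln(φ₀ₐ/φ₀ᵦ) = (cₐ − cᵦ)·Z
Z = ln(0.7/0.45) / (0.753 − 0.435) = 0.4418 / 0.318 = 1.389 km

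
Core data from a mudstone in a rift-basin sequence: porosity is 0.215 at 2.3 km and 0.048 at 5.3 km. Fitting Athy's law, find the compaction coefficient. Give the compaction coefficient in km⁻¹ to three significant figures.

Athy: φ(Z) = φ₀ e^(−cZ) ⇒ φ₁/φ₂ = e^{c(Z₂−Z₁)} ⇒ c = ln(φ₁/φ₂)/(Z₂−Z₁)
c = ln(0.215/0.048) / (5.3 − 2.3) = ln(4.479) / 3 = 1.4994 / 3 = 0.4998 km⁻¹

0.500 km⁻¹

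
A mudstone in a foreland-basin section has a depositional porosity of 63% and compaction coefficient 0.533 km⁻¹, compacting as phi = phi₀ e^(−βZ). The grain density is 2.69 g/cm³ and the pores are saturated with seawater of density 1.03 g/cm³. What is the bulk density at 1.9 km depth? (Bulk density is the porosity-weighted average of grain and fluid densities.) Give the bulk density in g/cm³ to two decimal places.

Porosity at depth: phi = 0.63·exp(−0.533×1.9) = 0.63×0.3632 = 0.2288
Bulk density: ρ_b = (1−phi)ρ_g + phi·ρ_f = 0.7712×2.69 + 0.2288×1.03
       = 2.074 + 0.236 = 2.310 g/cm³

2.31 g/cm³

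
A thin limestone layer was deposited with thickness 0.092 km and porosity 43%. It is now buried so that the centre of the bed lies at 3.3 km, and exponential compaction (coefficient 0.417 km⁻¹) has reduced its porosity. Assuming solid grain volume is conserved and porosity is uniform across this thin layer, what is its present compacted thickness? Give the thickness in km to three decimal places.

Porosity at 3.3 km: φ = 0.43·exp(−0.417×3.3) = 0.1086
Solid-volume conservation: h(1−φ) = h₀(1−φ₀) ⇒ h = h₀·(1−φ₀)/(1−φ)
h = 0.092 × (1 − 0.43)/(1 − 0.1086) = 0.092 × 0.6394 = 0.0588 km

0.059 km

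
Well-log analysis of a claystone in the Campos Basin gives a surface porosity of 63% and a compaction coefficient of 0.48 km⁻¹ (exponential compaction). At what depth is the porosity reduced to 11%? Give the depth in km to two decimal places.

Invert Athy's law: Z = ln(φ₀/φ) / β
Z = ln(0.63/0.11) / 0.48 = ln(5.727) / 0.48 = 1.7452 / 0.48 = 3.636 km

3.64 km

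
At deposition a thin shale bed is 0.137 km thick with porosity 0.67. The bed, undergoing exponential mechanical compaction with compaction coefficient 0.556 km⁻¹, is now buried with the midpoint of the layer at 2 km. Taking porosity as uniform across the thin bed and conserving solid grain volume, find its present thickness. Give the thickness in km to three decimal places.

Porosity at 2 km: phi = 0.67·exp(−0.556×2) = 0.2204
Solid-volume conservation: h(1−phi) = h₀(1−phi₀) ⇒ h = h₀·(1−phi₀)/(1−phi)
h = 0.137 × (1 − 0.67)/(1 − 0.2204) = 0.137 × 0.4233 = 0.0580 km

0.058 km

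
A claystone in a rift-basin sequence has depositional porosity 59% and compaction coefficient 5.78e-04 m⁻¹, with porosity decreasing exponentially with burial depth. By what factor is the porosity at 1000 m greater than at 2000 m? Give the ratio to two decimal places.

Working in km (1 km = 1000 m; c in km⁻¹ = c in m⁻¹ × 1000):
n(Z₁)/n(Z₂) = e^(−c·Z₁)/e^(−c·Z₂) = e^{c(Z₂−Z₁)}
= exp(0.578 × 1) = exp(0.578) = 1.7825

1.78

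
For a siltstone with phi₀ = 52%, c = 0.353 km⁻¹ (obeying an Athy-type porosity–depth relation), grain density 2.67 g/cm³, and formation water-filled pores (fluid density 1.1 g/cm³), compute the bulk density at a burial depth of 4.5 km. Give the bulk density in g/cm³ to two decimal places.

2.50 g/cm³

Porosity at depth: phi = 0.52·exp(−0.353×4.5) = 0.52×0.2042 = 0.1062
Bulk density: ρ_b = (1−phi)ρ_g + phi·ρ_f = 0.8938×2.67 + 0.1062×1.1
       = 2.386 + 0.117 = 2.503 g/cm³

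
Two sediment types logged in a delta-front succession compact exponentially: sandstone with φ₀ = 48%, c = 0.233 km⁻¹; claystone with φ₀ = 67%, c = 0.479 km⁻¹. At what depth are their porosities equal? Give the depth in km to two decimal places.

1.36 km

Set φ₀ₐ e^(−cₐd) = φ₀ᵦ e^(−cᵦd) ⇒ ln(φ₀ₐ/φ₀ᵦ) = (cₐ − cᵦ)·d
d = ln(0.48/0.67) / (0.233 − 0.479) = -0.3335 / -0.246 = 1.356 km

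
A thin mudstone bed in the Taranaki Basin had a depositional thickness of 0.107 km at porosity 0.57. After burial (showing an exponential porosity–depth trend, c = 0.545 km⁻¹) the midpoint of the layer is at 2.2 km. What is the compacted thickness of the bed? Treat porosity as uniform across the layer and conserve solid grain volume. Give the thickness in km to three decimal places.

0.056 km

Porosity at 2.2 km: n = 0.57·exp(−0.545×2.2) = 0.1719
Solid-volume conservation: h(1−n) = h₀(1−n₀) ⇒ h = h₀·(1−n₀)/(1−n)
h = 0.107 × (1 − 0.57)/(1 − 0.1719) = 0.107 × 0.5192 = 0.0556 km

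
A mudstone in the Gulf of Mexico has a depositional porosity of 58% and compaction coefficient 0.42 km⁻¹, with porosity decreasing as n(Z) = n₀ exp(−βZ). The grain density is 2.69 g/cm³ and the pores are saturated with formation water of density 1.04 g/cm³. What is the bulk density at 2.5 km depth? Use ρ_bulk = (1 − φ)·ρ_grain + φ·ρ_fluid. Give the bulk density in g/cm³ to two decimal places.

2.36 g/cm³

Porosity at depth: n = 0.58·exp(−0.42×2.5) = 0.58×0.3499 = 0.2030
Bulk density: ρ_b = (1−n)ρ_g + n·ρ_f = 0.7970×2.69 + 0.2030×1.04
       = 2.144 + 0.211 = 2.355 g/cm³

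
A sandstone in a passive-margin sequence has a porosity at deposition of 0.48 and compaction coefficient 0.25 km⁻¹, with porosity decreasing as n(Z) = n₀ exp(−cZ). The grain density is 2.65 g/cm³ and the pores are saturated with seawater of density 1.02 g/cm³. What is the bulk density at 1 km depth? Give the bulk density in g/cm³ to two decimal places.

Porosity at depth: n = 0.48·exp(−0.25×1) = 0.48×0.7788 = 0.3738
Bulk density: ρ_b = (1−n)ρ_g + n·ρ_f = 0.6262×2.65 + 0.3738×1.02
       = 1.659 + 0.381 = 2.041 g/cm³

2.04 g/cm³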